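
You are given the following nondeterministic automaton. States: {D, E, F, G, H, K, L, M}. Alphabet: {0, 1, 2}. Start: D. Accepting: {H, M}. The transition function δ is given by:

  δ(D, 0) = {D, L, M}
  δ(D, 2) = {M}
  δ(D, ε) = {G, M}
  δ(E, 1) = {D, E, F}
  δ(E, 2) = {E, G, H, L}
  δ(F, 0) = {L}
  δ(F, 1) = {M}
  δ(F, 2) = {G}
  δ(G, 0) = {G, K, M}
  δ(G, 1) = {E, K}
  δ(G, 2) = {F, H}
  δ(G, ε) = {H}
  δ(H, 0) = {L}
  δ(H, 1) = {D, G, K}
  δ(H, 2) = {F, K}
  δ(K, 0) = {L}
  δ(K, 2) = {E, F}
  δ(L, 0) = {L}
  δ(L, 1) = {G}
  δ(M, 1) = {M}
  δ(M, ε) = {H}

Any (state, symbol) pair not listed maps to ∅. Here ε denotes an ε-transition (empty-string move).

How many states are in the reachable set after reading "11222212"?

Start: ε-closure({D}) = {D, G, H, M}.
Read '1': {D, G, H, M} → {D, E, G, H, K, M}.
Read '1': {D, E, G, H, K, M} → {D, E, F, G, H, K, M}.
Read '2': {D, E, F, G, H, K, M} → {E, F, G, H, K, L, M}.
Read '2': {E, F, G, H, K, L, M} → {E, F, G, H, K, L}.
Read '2': {E, F, G, H, K, L} → {E, F, G, H, K, L}.
Read '2': {E, F, G, H, K, L} → {E, F, G, H, K, L}.
Read '1': {E, F, G, H, K, L} → {D, E, F, G, H, K, M}.
Read '2': {D, E, F, G, H, K, M} → {E, F, G, H, K, L, M}.
That set has 7 states.

7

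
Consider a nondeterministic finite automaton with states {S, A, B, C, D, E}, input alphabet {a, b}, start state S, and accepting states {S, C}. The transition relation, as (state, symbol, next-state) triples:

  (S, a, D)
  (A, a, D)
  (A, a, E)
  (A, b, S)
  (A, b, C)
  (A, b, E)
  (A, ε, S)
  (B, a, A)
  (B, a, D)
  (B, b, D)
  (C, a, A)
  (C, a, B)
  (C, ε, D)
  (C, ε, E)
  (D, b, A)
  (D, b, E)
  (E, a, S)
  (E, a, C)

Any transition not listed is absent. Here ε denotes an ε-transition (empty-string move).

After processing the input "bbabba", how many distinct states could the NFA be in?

0

Start in {S}.
Read 'b': {S} → ∅.
The set is empty and remains empty for the remaining 5 symbols.
That set has 0 states.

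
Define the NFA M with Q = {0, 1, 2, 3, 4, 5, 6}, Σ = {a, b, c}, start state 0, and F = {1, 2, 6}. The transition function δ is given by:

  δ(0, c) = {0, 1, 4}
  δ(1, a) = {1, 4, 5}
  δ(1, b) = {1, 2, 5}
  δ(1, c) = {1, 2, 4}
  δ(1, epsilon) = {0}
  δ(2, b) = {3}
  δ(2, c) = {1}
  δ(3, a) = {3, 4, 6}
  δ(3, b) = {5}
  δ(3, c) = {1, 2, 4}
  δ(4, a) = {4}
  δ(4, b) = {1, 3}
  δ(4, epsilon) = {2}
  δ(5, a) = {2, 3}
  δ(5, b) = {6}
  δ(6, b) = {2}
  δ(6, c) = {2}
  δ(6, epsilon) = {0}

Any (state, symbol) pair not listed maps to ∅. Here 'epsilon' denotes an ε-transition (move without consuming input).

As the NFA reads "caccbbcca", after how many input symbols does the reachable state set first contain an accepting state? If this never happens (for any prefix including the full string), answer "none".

1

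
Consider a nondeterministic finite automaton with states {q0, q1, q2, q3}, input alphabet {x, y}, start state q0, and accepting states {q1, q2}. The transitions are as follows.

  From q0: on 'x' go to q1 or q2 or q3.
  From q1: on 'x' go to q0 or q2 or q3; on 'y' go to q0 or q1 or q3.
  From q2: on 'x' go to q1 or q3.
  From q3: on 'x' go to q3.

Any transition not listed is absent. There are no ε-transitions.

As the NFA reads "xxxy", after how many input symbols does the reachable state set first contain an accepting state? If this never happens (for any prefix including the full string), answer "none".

Start in {q0}.
Read 'x': q0→{q1, q2, q3}; now {q1, q2, q3}.
None of the earlier sets intersect F, but {q1, q2, q3} does.

1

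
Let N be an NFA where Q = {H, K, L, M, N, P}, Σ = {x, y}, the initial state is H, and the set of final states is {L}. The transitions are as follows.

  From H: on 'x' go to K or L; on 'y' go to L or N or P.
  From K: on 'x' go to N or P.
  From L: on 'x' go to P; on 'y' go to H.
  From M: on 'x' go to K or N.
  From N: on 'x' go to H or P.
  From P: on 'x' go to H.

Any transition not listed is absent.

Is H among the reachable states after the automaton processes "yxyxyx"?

Yes

Start in {H}.
Read 'y': {H} → {L, N, P}.
Read 'x': {L, N, P} → {H, P}.
Read 'y': {H, P} → {L, N, P}.
Read 'x': {L, N, P} → {H, P}.
Read 'y': {H, P} → {L, N, P}.
Read 'x': {L, N, P} → {H, P}.
State H is in {H, P}.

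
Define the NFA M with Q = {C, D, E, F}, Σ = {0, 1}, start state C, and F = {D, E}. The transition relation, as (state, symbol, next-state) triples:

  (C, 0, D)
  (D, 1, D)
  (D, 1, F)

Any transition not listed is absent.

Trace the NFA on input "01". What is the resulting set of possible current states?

{D, F}

Start in {C}.
Read '0': C→{D}; now {D}.
Read '1': D→{D, F}; now {D, F}.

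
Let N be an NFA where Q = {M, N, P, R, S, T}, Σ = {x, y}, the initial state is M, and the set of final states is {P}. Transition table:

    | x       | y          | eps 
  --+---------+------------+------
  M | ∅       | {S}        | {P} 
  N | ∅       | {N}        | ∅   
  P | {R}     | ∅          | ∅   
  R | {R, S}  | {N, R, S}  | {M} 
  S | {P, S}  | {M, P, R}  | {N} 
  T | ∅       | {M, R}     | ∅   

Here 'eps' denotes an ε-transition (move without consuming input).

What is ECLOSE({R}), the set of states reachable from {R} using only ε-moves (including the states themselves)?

{M, P, R}

Begin with {R}.
ε-move R → M; add M.
ε-move M → P; add P.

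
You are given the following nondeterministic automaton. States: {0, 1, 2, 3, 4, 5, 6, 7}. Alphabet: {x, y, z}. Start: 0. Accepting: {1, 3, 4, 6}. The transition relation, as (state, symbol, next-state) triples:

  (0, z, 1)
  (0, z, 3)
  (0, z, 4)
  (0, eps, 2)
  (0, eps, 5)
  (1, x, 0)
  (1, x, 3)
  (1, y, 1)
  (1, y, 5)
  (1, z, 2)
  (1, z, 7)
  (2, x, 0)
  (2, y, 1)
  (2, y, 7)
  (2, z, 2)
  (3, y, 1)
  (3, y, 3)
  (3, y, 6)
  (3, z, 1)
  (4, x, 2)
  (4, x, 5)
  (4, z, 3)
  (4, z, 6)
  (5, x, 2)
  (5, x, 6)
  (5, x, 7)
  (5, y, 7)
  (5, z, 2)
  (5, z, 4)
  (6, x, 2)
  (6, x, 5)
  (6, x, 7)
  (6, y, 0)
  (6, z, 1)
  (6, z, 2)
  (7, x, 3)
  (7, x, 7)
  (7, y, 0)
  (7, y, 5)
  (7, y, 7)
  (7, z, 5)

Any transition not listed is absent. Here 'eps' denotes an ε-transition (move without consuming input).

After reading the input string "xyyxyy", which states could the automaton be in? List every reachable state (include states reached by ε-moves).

{0, 1, 2, 3, 5, 6, 7}

Start: ε-closure({0}) = {0, 2, 5}.
Read 'x': 0→∅, 2→{0}, 5→{2, 6, 7}; union {0, 2, 6, 7}; ε-closure = {0, 2, 5, 6, 7}.
Read 'y': 0→∅, 2→{1, 7}, 5→{7}, 6→{0}, 7→{0, 5, 7}; union {0, 1, 5, 7}; ε-closure = {0, 1, 2, 5, 7}.
Read 'y': 0→∅, 1→{1, 5}, 2→{1, 7}, 5→{7}, 7→{0, 5, 7}; union {0, 1, 5, 7}; ε-closure = {0, 1, 2, 5, 7}.
Read 'x': 0→∅, 1→{0, 3}, 2→{0}, 5→{2, 6, 7}, 7→{3, 7}; union {0, 2, 3, 6, 7}; ε-closure = {0, 2, 3, 5, 6, 7}.
Read 'y': 0→∅, 2→{1, 7}, 3→{1, 3, 6}, 5→{7}, 6→{0}, 7→{0, 5, 7}; union {0, 1, 3, 5, 6, 7}; ε-closure = {0, 1, 2, 3, 5, 6, 7}.
Read 'y': 0→∅, 1→{1, 5}, 2→{1, 7}, 3→{1, 3, 6}, 5→{7}, 6→{0}, 7→{0, 5, 7}; union {0, 1, 3, 5, 6, 7}; ε-closure = {0, 1, 2, 3, 5, 6, 7}.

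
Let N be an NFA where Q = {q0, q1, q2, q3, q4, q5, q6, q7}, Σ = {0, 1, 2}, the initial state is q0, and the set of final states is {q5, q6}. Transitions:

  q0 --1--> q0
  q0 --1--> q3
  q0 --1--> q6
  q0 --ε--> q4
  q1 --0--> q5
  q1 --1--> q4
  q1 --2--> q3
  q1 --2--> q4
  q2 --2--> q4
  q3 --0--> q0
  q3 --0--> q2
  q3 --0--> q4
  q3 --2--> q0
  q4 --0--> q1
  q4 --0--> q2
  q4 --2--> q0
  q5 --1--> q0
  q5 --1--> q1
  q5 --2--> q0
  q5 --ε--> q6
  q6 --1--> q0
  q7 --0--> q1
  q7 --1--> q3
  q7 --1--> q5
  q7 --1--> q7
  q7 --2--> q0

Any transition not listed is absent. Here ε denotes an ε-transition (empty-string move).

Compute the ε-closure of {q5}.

Begin with {q5}.
ε-move q5 → q6; add q6.

{q5, q6}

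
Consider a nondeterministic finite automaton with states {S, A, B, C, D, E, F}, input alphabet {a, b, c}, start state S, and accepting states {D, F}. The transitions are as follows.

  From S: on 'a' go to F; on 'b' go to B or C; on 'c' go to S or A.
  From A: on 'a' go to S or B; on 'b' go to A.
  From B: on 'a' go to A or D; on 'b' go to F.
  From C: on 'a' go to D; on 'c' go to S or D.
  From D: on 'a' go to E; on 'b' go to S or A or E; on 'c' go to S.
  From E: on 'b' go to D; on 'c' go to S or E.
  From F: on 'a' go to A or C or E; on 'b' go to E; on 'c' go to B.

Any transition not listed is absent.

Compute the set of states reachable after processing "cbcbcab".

Start in {S}.
Read 'c': {S} → {S, A}.
Read 'b': {S, A} → {A, B, C}.
Read 'c': {A, B, C} → {S, D}.
Read 'b': {S, D} → {S, A, B, C, E}.
Read 'c': {S, A, B, C, E} → {S, A, D, E}.
Read 'a': {S, A, D, E} → {S, B, E, F}.
Read 'b': {S, B, E, F} → {B, C, D, E, F}.

{B, C, D, E, F}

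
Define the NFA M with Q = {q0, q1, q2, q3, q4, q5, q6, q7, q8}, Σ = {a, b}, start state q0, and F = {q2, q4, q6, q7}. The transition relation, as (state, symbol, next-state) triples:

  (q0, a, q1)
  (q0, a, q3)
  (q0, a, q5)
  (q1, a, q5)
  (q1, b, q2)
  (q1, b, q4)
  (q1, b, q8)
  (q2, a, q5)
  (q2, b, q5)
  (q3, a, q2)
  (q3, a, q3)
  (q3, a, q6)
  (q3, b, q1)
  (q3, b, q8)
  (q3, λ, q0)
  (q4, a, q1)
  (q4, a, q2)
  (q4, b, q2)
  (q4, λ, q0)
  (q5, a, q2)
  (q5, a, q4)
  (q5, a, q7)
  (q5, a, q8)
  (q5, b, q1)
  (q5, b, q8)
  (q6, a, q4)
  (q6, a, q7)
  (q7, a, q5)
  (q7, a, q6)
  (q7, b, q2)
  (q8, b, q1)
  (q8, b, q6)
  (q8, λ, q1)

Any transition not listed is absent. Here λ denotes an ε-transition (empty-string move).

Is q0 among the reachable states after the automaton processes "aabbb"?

Yes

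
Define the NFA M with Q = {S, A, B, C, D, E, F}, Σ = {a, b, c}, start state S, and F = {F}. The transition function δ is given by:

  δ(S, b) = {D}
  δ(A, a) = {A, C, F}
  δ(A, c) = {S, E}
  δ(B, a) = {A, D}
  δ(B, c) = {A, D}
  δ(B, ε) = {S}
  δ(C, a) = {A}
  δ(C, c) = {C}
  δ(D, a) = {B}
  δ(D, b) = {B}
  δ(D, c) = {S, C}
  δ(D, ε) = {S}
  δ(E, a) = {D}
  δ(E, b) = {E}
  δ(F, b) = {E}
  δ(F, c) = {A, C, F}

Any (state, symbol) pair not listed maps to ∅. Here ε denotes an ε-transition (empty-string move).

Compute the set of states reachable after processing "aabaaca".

∅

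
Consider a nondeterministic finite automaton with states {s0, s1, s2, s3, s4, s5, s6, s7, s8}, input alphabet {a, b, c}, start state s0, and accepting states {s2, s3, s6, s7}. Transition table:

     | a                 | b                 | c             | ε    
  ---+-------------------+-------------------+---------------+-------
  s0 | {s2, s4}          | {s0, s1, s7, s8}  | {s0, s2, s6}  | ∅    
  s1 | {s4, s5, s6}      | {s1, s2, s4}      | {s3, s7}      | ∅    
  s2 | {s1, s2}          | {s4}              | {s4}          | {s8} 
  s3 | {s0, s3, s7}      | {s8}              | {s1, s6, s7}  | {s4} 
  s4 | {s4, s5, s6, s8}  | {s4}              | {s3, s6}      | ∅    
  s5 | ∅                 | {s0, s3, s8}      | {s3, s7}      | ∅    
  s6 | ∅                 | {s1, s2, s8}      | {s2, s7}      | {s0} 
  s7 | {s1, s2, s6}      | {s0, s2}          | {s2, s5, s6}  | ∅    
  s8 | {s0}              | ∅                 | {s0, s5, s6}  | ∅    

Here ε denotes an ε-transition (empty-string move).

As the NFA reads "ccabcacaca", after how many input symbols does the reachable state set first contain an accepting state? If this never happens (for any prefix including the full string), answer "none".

1

Start in {s0}.
Read 'c': {s0} → {s0, s2, s6, s8}.
None of the earlier sets intersect F, but {s0, s2, s6, s8} does.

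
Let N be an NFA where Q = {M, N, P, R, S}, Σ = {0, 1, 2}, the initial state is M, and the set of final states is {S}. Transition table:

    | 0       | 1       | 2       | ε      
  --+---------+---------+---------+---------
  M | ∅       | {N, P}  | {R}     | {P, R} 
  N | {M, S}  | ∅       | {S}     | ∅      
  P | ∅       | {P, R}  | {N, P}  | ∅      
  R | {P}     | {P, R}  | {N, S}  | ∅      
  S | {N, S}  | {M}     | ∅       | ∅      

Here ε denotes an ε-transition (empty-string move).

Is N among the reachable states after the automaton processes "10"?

No

Start: ε-closure({M}) = {M, P, R}.
Read '1': M→{N, P}, P→{P, R}, R→{P, R}; now {N, P, R}.
Read '0': N→{M, S}, P→∅, R→{P}; union {M, P, S}; ε-closure = {M, P, R, S}.
State N is not in {M, P, R, S}.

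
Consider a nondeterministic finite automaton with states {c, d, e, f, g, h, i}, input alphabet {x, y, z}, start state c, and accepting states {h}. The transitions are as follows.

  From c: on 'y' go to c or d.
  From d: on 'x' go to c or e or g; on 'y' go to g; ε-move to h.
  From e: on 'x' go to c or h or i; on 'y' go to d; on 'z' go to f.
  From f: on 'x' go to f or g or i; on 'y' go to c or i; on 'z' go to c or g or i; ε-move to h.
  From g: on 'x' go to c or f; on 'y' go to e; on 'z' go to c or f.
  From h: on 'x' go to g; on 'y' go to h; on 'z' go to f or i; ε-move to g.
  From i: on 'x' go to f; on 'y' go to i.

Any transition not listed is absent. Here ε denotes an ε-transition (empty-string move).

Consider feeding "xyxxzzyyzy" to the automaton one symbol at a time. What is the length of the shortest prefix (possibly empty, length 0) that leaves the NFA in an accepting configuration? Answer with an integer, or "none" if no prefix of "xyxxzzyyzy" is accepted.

Start in {c}.
Read 'x': c→∅; now ∅.
The set is empty and remains empty for the remaining 9 symbols.
No reachable set along the way intersects F.

none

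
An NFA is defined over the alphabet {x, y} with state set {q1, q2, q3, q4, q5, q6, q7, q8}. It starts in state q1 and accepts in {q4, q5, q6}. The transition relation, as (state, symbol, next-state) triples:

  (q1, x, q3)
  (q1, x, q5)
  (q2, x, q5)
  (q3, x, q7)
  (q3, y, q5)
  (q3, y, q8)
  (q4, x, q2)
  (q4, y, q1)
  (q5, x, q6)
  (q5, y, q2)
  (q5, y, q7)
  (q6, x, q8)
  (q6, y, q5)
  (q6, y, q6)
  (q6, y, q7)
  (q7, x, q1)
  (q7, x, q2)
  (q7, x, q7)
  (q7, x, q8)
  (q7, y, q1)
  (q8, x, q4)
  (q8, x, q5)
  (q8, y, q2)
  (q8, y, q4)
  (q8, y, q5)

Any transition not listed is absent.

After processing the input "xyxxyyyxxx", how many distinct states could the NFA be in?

Start in {q1}.
Read 'x': {q1} → {q3, q5}.
Read 'y': {q3, q5} → {q2, q5, q7, q8}.
Read 'x': {q2, q5, q7, q8} → {q1, q2, q4, q5, q6, q7, q8}.
Read 'x': {q1, q2, q4, q5, q6, q7, q8} → {q1, q2, q3, q4, q5, q6, q7, q8}.
Read 'y': {q1, q2, q3, q4, q5, q6, q7, q8} → {q1, q2, q4, q5, q6, q7, q8}.
Read 'y': {q1, q2, q4, q5, q6, q7, q8} → {q1, q2, q4, q5, q6, q7}.
Read 'y': {q1, q2, q4, q5, q6, q7} → {q1, q2, q5, q6, q7}.
Read 'x': {q1, q2, q5, q6, q7} → {q1, q2, q3, q5, q6, q7, q8}.
Read 'x': {q1, q2, q3, q5, q6, q7, q8} → {q1, q2, q3, q4, q5, q6, q7, q8}.
Read 'x': {q1, q2, q3, q4, q5, q6, q7, q8} → {q1, q2, q3, q4, q5, q6, q7, q8}.
That set has 8 states.

8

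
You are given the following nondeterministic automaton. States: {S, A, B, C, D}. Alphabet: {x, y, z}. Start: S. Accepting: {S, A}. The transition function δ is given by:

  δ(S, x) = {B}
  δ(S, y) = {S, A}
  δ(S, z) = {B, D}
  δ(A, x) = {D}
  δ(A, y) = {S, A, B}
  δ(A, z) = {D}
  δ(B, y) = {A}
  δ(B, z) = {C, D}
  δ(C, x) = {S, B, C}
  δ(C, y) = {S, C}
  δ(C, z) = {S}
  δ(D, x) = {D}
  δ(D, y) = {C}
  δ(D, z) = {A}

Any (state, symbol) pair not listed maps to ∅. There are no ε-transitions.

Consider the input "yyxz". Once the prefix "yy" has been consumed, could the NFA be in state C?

No

Start in {S}.
Read 'y': {S} → {S, A}.
Read 'y': {S, A} → {S, A, B}.
State C is not in {S, A, B}.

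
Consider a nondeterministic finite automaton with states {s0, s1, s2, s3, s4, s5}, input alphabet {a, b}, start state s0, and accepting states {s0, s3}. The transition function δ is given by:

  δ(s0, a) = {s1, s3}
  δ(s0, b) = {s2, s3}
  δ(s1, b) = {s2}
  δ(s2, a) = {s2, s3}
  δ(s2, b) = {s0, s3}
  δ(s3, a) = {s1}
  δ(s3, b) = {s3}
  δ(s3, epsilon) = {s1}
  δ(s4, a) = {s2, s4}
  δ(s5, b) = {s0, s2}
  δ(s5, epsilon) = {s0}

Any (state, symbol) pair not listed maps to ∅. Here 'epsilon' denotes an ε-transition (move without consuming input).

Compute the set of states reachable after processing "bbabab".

Start in {s0}.
Read 'b': {s0} → {s1, s2, s3}.
Read 'b': {s1, s2, s3} → {s0, s1, s2, s3}.
Read 'a': {s0, s1, s2, s3} → {s1, s2, s3}.
Read 'b': {s1, s2, s3} → {s0, s1, s2, s3}.
Read 'a': {s0, s1, s2, s3} → {s1, s2, s3}.
Read 'b': {s1, s2, s3} → {s0, s1, s2, s3}.

{s0, s1, s2, s3}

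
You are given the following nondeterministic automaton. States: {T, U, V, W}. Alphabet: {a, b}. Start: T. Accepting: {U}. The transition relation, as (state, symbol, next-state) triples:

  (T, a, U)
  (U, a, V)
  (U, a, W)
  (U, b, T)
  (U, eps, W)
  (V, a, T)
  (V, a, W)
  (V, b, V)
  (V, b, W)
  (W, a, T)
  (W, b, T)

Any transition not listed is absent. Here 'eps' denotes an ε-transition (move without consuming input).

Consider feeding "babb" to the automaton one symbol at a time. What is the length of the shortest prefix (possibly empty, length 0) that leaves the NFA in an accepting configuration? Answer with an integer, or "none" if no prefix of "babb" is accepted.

Start in {T}.
Read 'b': {T} → ∅.
The set is empty and remains empty for the remaining 3 symbols.
No reachable set along the way intersects F.

none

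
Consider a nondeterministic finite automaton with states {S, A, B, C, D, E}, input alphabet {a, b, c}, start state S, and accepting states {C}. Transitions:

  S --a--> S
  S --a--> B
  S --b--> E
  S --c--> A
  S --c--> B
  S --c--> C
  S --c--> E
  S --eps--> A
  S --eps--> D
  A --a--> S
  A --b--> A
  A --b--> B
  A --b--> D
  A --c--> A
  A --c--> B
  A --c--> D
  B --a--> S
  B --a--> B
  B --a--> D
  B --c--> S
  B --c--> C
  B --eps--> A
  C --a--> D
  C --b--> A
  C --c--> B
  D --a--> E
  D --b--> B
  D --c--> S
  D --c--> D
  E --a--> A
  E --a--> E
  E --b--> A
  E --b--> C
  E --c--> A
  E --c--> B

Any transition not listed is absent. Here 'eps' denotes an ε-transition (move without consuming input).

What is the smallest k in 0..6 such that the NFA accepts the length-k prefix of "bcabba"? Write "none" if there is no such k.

Start: ε-closure({S}) = {S, A, D}.
Read 'b': S→{E}, A→{A, B, D}, D→{B}; now {A, B, D, E}.
Read 'c': A→{A, B, D}, B→{S, C}, D→{S, D}, E→{A, B}; now {S, A, B, C, D}.
None of the earlier sets intersect F, but {S, A, B, C, D} does.

2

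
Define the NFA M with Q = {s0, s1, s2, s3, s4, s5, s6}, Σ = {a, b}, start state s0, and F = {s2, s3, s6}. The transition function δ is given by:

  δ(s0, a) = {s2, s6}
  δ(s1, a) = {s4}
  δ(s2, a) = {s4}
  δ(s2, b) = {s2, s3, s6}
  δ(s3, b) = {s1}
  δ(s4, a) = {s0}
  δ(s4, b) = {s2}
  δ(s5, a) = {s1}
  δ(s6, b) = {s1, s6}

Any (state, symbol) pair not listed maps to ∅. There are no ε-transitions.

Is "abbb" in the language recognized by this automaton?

Start in {s0}.
Read 'a': s0→{s2, s6}; now {s2, s6}.
Read 'b': s2→{s2, s3, s6}, s6→{s1, s6}; now {s1, s2, s3, s6}.
Read 'b': s1→∅, s2→{s2, s3, s6}, s3→{s1}, s6→{s1, s6}; now {s1, s2, s3, s6}.
Read 'b': s1→∅, s2→{s2, s3, s6}, s3→{s1}, s6→{s1, s6}; now {s1, s2, s3, s6}.
The final set {s1, s2, s3, s6} contains the accepting states s2, s3, s6.

Yes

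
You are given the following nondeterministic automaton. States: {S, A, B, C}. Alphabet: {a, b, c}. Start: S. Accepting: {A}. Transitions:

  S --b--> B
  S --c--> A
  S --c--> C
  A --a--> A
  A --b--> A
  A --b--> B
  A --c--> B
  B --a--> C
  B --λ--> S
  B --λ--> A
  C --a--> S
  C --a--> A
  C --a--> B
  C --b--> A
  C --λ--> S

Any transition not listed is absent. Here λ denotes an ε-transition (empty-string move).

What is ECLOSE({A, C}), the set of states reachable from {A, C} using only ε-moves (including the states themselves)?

Begin with {A, C}.
ε-move C → S; add S.

{S, A, C}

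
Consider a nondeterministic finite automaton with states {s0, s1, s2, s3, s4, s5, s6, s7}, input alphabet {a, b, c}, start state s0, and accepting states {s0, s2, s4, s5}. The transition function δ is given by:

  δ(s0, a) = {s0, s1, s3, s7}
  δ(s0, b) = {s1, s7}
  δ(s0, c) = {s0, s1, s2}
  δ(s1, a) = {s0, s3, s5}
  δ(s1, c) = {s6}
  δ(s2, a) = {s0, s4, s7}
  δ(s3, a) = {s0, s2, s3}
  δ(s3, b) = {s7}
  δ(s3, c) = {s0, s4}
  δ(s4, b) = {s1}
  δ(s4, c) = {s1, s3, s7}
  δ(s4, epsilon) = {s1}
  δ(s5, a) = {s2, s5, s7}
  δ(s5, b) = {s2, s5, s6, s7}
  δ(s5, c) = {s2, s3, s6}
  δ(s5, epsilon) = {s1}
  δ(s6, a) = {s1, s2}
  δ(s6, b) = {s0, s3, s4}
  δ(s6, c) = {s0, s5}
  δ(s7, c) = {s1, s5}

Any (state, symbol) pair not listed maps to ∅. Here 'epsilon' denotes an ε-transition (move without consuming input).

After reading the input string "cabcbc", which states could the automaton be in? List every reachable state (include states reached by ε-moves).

Start in {s0}.
Read 'c': {s0} → {s0, s1, s2}.
Read 'a': {s0, s1, s2} → {s0, s1, s3, s4, s5, s7}.
Read 'b': {s0, s1, s3, s4, s5, s7} → {s1, s2, s5, s6, s7}.
Read 'c': {s1, s2, s5, s6, s7} → {s0, s1, s2, s3, s5, s6}.
Read 'b': {s0, s1, s2, s3, s5, s6} → {s0, s1, s2, s3, s4, s5, s6, s7}.
Read 'c': {s0, s1, s2, s3, s4, s5, s6, s7} → {s0, s1, s2, s3, s4, s5, s6, s7}.

{s0, s1, s2, s3, s4, s5, s6, s7}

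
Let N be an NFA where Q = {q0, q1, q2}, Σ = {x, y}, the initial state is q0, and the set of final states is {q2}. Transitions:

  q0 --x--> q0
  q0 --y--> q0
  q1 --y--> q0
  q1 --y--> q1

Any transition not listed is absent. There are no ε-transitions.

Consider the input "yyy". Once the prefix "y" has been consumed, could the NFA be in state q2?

No

Start in {q0}.
Read 'y': {q0} → {q0}.
State q2 is not in {q0}.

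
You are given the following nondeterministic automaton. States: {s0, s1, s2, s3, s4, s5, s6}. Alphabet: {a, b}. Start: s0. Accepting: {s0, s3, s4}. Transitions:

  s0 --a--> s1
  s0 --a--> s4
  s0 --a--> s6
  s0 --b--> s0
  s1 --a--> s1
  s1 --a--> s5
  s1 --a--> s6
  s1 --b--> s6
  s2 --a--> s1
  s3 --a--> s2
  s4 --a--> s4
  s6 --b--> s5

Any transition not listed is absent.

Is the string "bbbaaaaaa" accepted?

Start in {s0}.
Read 'b': s0→{s0}; now {s0}.
Read 'b': s0→{s0}; now {s0}.
Read 'b': s0→{s0}; now {s0}.
Read 'a': s0→{s1, s4, s6}; now {s1, s4, s6}.
Read 'a': s1→{s1, s5, s6}, s4→{s4}, s6→∅; now {s1, s4, s5, s6}.
Read 'a': s1→{s1, s5, s6}, s4→{s4}, s5→∅, s6→∅; now {s1, s4, s5, s6}.
Read 'a': s1→{s1, s5, s6}, s4→{s4}, s5→∅, s6→∅; now {s1, s4, s5, s6}.
Read 'a': s1→{s1, s5, s6}, s4→{s4}, s5→∅, s6→∅; now {s1, s4, s5, s6}.
Read 'a': s1→{s1, s5, s6}, s4→{s4}, s5→∅, s6→∅; now {s1, s4, s5, s6}.
The final set {s1, s4, s5, s6} contains the accepting state s4.

Yes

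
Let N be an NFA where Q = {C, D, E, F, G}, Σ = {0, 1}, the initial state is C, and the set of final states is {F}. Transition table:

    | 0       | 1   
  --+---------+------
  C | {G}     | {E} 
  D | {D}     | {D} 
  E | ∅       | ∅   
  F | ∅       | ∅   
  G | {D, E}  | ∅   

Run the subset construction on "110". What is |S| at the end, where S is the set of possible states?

0

Start in {C}.
Read '1': C→{E}; now {E}.
Read '1': E→∅; now ∅.
The set is empty and remains empty for the remaining 1 symbol.
That set has 0 states.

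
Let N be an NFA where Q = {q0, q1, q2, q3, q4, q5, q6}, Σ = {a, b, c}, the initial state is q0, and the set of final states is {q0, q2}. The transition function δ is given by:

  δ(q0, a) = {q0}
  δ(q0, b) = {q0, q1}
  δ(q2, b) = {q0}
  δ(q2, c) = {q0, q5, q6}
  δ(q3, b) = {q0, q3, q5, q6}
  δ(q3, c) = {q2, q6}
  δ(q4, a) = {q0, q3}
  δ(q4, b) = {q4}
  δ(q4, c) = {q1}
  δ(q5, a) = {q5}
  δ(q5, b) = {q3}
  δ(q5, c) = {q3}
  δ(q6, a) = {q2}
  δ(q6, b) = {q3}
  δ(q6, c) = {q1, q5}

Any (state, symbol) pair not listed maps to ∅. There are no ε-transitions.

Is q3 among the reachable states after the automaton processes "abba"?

Start in {q0}.
Read 'a': {q0} → {q0}.
Read 'b': {q0} → {q0, q1}.
Read 'b': {q0, q1} → {q0, q1}.
Read 'a': {q0, q1} → {q0}.
State q3 is not in {q0}.

No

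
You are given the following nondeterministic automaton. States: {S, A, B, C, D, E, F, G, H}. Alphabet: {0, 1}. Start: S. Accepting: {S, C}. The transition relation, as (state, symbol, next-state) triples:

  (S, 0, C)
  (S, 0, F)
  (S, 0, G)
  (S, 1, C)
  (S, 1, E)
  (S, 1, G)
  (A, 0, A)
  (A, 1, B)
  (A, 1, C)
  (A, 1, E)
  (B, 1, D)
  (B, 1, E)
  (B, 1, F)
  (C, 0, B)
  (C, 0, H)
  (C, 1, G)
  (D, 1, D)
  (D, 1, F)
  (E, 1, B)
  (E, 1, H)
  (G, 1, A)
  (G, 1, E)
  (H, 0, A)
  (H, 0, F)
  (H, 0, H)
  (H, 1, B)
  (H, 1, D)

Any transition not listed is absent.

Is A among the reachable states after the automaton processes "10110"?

Start in {S}.
Read '1': S→{C, E, G}; now {C, E, G}.
Read '0': C→{B, H}, E→∅, G→∅; now {B, H}.
Read '1': B→{D, E, F}, H→{B, D}; now {B, D, E, F}.
Read '1': B→{D, E, F}, D→{D, F}, E→{B, H}, F→∅; now {B, D, E, F, H}.
Read '0': B→∅, D→∅, E→∅, F→∅, H→{A, F, H}; now {A, F, H}.
State A is in {A, F, H}.

Yes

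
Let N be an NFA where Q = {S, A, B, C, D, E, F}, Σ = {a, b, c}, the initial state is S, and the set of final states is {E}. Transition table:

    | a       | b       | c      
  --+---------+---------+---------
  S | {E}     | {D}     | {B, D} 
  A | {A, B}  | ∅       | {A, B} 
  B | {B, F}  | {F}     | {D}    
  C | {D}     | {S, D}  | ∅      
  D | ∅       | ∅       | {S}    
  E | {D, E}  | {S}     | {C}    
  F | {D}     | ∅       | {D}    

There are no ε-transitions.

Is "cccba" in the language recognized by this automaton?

Start in {S}.
Read 'c': {S} → {B, D}.
Read 'c': {B, D} → {S, D}.
Read 'c': {S, D} → {S, B, D}.
Read 'b': {S, B, D} → {D, F}.
Read 'a': {D, F} → {D}.
The final set {D} contains no accepting state.

No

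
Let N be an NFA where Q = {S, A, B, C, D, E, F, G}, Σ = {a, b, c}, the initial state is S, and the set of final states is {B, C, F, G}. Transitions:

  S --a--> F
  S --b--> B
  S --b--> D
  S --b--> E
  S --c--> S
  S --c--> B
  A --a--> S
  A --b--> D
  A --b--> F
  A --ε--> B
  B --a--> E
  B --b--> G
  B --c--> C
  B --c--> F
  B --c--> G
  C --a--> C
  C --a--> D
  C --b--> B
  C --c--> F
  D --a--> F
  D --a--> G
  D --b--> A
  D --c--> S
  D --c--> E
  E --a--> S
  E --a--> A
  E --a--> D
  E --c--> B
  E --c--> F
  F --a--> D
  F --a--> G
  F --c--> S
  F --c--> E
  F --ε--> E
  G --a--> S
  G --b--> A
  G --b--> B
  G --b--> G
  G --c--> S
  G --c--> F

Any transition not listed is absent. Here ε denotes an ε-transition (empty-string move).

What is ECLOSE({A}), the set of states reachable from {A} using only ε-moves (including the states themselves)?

Begin with {A}.
ε-move A → B; add B.

{A, B}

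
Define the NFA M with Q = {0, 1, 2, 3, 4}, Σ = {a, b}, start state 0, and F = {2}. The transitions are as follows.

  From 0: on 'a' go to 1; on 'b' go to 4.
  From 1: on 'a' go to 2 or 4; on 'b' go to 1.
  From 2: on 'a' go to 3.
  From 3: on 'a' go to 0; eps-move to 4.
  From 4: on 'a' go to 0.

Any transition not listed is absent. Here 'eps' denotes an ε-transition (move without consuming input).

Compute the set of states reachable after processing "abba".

Start in {0}.
Read 'a': {0} → {1}.
Read 'b': {1} → {1}.
Read 'b': {1} → {1}.
Read 'a': {1} → {2, 4}.

{2, 4}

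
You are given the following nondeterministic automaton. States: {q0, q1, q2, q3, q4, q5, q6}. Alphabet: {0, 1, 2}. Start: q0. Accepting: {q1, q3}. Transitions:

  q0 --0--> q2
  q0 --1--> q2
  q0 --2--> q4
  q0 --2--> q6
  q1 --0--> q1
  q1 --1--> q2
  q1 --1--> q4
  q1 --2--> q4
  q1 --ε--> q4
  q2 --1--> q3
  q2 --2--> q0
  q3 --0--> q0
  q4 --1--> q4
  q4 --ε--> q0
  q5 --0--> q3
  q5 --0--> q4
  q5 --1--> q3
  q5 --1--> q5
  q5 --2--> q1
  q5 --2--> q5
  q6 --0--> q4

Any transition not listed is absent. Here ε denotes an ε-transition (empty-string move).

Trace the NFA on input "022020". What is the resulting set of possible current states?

Start in {q0}.
Read '0': {q0} → {q2}.
Read '2': {q2} → {q0}.
Read '2': {q0} → {q0, q4, q6}.
Read '0': {q0, q4, q6} → {q0, q2, q4}.
Read '2': {q0, q2, q4} → {q0, q4, q6}.
Read '0': {q0, q4, q6} → {q0, q2, q4}.

{q0, q2, q4}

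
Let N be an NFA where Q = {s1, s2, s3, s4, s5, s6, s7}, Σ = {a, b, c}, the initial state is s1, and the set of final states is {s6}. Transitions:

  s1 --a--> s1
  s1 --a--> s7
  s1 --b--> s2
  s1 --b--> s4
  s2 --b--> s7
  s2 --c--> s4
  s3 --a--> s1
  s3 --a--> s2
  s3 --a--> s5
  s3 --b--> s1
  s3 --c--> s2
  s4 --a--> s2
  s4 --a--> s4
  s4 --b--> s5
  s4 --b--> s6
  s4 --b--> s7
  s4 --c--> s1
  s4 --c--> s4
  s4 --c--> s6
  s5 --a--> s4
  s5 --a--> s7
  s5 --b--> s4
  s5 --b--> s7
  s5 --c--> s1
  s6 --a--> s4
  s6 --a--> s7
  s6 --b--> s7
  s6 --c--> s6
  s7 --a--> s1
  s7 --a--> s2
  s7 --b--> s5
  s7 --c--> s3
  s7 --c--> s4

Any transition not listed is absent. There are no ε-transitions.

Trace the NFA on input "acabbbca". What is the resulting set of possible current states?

{s1, s2, s4, s5, s7}

Start in {s1}.
Read 'a': s1→{s1, s7}; now {s1, s7}.
Read 'c': s1→∅, s7→{s3, s4}; now {s3, s4}.
Read 'a': s3→{s1, s2, s5}, s4→{s2, s4}; now {s1, s2, s4, s5}.
Read 'b': s1→{s2, s4}, s2→{s7}, s4→{s5, s6, s7}, s5→{s4, s7}; now {s2, s4, s5, s6, s7}.
Read 'b': s2→{s7}, s4→{s5, s6, s7}, s5→{s4, s7}, s6→{s7}, s7→{s5}; now {s4, s5, s6, s7}.
Read 'b': s4→{s5, s6, s7}, s5→{s4, s7}, s6→{s7}, s7→{s5}; now {s4, s5, s6, s7}.
Read 'c': s4→{s1, s4, s6}, s5→{s1}, s6→{s6}, s7→{s3, s4}; now {s1, s3, s4, s6}.
Read 'a': s1→{s1, s7}, s3→{s1, s2, s5}, s4→{s2, s4}, s6→{s4, s7}; now {s1, s2, s4, s5, s7}.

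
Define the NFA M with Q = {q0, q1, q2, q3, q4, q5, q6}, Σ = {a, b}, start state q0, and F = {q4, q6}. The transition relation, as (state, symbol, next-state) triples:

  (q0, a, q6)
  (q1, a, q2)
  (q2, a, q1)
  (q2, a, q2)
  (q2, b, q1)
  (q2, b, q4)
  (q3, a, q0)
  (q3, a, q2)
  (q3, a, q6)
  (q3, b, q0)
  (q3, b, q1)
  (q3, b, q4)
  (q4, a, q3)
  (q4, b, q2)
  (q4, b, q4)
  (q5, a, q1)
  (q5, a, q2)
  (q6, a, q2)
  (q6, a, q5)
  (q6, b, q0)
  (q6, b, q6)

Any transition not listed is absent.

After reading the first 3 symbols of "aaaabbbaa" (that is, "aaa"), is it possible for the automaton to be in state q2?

Start in {q0}.
Read 'a': q0→{q6}; now {q6}.
Read 'a': q6→{q2, q5}; now {q2, q5}.
Read 'a': q2→{q1, q2}, q5→{q1, q2}; now {q1, q2}.
State q2 is in {q1, q2}.

Yes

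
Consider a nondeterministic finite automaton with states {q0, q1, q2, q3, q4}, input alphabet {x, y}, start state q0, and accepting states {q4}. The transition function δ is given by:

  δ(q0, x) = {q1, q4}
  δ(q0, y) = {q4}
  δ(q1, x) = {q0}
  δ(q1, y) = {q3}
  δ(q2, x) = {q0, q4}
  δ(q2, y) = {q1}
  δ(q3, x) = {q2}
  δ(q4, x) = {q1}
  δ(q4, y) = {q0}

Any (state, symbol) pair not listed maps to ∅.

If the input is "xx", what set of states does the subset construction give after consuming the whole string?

{q0, q1}

Start in {q0}.
Read 'x': q0→{q1, q4}; now {q1, q4}.
Read 'x': q1→{q0}, q4→{q1}; now {q0, q1}.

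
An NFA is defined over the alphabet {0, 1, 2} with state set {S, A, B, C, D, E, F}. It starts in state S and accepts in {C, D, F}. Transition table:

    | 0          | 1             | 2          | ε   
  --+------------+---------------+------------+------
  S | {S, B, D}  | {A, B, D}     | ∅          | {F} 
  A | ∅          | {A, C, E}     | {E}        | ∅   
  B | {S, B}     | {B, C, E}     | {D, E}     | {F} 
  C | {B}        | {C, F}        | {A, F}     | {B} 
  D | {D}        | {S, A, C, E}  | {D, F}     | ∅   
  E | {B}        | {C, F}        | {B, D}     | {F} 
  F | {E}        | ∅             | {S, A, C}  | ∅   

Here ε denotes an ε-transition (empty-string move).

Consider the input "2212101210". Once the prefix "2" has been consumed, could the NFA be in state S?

Yes

Start: ε-closure({S}) = {S, F}.
Read '2': {S, F} → {S, A, B, C, F}.
State S is in {S, A, B, C, F}.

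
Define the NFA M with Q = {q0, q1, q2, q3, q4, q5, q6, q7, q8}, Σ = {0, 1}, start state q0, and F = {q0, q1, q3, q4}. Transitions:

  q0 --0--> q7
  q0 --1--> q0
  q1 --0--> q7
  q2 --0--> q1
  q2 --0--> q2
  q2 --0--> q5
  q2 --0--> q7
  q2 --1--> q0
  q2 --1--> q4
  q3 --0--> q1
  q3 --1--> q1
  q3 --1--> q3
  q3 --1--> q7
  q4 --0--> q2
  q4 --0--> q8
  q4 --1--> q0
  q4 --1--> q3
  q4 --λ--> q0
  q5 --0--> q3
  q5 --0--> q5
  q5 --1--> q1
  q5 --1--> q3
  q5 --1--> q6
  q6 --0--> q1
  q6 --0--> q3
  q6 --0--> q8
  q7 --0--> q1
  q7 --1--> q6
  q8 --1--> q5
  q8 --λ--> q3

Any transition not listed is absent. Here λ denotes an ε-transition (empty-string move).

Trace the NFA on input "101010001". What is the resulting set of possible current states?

{q1, q3, q6, q7}

Start in {q0}.
Read '1': {q0} → {q0}.
Read '0': {q0} → {q7}.
Read '1': {q7} → {q6}.
Read '0': {q6} → {q1, q3, q8}.
Read '1': {q1, q3, q8} → {q1, q3, q5, q7}.
Read '0': {q1, q3, q5, q7} → {q1, q3, q5, q7}.
Read '0': {q1, q3, q5, q7} → {q1, q3, q5, q7}.
Read '0': {q1, q3, q5, q7} → {q1, q3, q5, q7}.
Read '1': {q1, q3, q5, q7} → {q1, q3, q6, q7}.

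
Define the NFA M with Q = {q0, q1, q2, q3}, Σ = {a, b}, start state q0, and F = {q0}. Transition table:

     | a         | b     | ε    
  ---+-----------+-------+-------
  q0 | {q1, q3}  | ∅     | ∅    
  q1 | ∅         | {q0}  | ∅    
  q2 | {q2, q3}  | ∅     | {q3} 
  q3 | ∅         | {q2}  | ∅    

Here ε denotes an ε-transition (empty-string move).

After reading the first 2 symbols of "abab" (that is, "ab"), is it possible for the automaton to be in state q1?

Start in {q0}.
Read 'a': {q0} → {q1, q3}.
Read 'b': {q1, q3} → {q0, q2, q3}.
State q1 is not in {q0, q2, q3}.

No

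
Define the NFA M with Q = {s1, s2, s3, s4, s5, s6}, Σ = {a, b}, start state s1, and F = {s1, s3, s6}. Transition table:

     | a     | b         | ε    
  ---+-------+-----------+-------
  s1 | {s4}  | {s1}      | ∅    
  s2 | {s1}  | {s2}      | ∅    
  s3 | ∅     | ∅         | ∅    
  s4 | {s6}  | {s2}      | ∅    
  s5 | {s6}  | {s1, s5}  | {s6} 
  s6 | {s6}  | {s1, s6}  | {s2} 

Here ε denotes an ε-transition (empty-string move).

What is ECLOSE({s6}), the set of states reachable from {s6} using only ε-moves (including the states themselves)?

Begin with {s6}.
ε-move s6 → s2; add s2.

{s2, s6}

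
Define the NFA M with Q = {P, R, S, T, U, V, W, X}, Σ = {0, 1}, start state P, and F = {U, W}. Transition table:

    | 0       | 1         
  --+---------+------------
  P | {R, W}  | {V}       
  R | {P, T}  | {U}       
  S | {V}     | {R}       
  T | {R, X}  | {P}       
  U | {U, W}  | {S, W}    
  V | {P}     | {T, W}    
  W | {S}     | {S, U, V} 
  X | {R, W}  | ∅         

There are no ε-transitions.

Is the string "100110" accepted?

No

Start in {P}.
Read '1': P→{V}; now {V}.
Read '0': V→{P}; now {P}.
Read '0': P→{R, W}; now {R, W}.
Read '1': R→{U}, W→{S, U, V}; now {S, U, V}.
Read '1': S→{R}, U→{S, W}, V→{T, W}; now {R, S, T, W}.
Read '0': R→{P, T}, S→{V}, T→{R, X}, W→{S}; now {P, R, S, T, V, X}.
The final set {P, R, S, T, V, X} contains no accepting state.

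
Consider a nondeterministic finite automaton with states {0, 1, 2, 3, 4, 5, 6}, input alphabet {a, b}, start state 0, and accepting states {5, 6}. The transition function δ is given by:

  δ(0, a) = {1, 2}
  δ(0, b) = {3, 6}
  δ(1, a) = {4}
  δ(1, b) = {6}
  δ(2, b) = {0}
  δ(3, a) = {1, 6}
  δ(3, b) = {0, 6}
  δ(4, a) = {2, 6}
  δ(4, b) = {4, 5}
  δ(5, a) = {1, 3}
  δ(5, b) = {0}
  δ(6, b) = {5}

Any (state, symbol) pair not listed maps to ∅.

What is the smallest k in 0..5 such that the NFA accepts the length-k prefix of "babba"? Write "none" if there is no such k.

1

Start in {0}.
Read 'b': {0} → {3, 6}.
None of the earlier sets intersect F, but {3, 6} does.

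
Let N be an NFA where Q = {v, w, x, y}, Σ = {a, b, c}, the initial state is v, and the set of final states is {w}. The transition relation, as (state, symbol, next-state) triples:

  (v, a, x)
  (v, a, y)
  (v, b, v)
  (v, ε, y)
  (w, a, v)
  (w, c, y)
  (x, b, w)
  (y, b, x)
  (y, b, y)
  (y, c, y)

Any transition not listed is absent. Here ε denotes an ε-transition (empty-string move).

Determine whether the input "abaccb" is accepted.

No

Start: ε-closure({v}) = {v, y}.
Read 'a': {v, y} → {x, y}.
Read 'b': {x, y} → {w, x, y}.
Read 'a': {w, x, y} → {v, y}.
Read 'c': {v, y} → {y}.
Read 'c': {y} → {y}.
Read 'b': {y} → {x, y}.
The final set {x, y} contains no accepting state.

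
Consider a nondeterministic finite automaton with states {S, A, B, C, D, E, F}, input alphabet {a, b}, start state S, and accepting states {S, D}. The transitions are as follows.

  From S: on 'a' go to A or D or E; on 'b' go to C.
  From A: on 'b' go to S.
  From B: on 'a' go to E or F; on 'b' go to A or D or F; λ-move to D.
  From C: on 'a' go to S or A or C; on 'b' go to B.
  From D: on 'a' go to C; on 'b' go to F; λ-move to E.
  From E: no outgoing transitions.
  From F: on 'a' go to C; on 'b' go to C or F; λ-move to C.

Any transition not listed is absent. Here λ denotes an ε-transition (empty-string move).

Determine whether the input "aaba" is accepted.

No

Start in {S}.
Read 'a': {S} → {A, D, E}.
Read 'a': {A, D, E} → {C}.
Read 'b': {C} → {B, D, E}.
Read 'a': {B, D, E} → {C, E, F}.
The final set {C, E, F} contains no accepting state.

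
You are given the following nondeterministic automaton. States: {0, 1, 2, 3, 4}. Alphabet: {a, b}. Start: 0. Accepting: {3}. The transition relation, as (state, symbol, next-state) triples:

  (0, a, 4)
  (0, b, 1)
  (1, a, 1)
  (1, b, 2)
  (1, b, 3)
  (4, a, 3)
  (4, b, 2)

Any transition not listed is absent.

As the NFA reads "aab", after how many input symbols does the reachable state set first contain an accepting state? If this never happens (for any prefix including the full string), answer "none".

Start in {0}.
Read 'a': 0→{4}; now {4}.
Read 'a': 4→{3}; now {3}.
None of the earlier sets intersect F, but {3} does.

2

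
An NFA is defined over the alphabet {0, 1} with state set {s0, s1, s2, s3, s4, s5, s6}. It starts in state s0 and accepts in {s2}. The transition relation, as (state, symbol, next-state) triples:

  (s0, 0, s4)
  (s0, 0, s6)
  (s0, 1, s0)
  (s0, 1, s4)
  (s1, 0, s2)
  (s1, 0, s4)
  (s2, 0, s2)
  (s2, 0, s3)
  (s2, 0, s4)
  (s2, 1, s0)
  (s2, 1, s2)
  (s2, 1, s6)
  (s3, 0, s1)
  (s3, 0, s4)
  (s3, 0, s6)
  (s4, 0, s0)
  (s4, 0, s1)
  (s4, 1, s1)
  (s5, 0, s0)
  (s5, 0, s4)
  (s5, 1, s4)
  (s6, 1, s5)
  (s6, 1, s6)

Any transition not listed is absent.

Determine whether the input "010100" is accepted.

Start in {s0}.
Read '0': s0→{s4, s6}; now {s4, s6}.
Read '1': s4→{s1}, s6→{s5, s6}; now {s1, s5, s6}.
Read '0': s1→{s2, s4}, s5→{s0, s4}, s6→∅; now {s0, s2, s4}.
Read '1': s0→{s0, s4}, s2→{s0, s2, s6}, s4→{s1}; now {s0, s1, s2, s4, s6}.
Read '0': s0→{s4, s6}, s1→{s2, s4}, s2→{s2, s3, s4}, s4→{s0, s1}, s6→∅; now {s0, s1, s2, s3, s4, s6}.
Read '0': s0→{s4, s6}, s1→{s2, s4}, s2→{s2, s3, s4}, s3→{s1, s4, s6}, s4→{s0, s1}, s6→∅; now {s0, s1, s2, s3, s4, s6}.
The final set {s0, s1, s2, s3, s4, s6} contains the accepting state s2.

Yes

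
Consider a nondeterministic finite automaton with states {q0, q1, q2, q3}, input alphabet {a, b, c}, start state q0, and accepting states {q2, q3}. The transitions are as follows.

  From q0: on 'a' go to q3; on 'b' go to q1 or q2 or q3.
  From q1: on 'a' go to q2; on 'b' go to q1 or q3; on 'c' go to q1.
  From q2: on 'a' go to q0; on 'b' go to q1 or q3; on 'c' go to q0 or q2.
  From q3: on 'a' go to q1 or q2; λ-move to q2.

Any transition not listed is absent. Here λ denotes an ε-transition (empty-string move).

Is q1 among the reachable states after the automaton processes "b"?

Start in {q0}.
Read 'b': {q0} → {q1, q2, q3}.
State q1 is in {q1, q2, q3}.

Yes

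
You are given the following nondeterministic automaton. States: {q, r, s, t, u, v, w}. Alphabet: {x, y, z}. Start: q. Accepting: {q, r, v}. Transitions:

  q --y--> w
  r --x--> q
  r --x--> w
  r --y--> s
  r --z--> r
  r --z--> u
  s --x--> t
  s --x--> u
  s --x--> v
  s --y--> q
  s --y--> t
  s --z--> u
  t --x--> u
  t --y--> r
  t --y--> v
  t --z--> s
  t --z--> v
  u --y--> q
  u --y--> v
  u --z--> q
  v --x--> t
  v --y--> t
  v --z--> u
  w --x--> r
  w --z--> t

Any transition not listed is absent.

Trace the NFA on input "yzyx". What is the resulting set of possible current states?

{q, t, w}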